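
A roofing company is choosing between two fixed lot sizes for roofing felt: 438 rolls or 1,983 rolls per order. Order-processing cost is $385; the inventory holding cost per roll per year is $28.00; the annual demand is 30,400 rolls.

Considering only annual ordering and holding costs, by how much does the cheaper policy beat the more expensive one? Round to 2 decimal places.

TC(Q) = (D/Q)S + (Q/2)H
TC(438) = (30,400/438)×385 + (438/2)×28 = $32,853.46
TC(1,983) = (30,400/1,983)×385 + (1,983/2)×28 = $33,664.17
Lots of 438 are cheaper by $810.71.

$810.71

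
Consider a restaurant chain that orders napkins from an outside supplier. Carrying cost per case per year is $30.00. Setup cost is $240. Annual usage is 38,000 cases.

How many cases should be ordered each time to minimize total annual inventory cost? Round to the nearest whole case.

EOQ = √(2DS/H) = √(2 × 38,000 × 240 / 30)
    = √(608,000.00) ≈ 779.74

780 cases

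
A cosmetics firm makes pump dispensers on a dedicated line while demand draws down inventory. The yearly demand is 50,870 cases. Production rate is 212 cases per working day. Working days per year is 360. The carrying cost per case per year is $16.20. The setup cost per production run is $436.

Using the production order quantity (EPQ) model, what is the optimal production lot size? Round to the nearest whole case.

2,866 cases

Daily demand d = 50,870/360 = 141.306; p = 212; 1 − d/p = 0.33346
EPQ = √(2DS / (H(1 − d/p)))
    = √(2 × 50,870 × 436 / (16.2 × 0.33346)) ≈ 2,865.54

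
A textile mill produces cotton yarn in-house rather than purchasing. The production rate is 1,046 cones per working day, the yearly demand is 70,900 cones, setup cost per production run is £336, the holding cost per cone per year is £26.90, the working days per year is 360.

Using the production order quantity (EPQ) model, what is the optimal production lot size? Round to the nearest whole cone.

d = 70,900/360 = 196.9444 cones/day;  effective holding cost H(1 − d/p) = 26.9·(1 − 196.9444/1046) = 21.83518
Q* = √(2DS / H_eff) = √(2·70,900·336 / 21.83518) ≈ 1,477.17

1,477 cones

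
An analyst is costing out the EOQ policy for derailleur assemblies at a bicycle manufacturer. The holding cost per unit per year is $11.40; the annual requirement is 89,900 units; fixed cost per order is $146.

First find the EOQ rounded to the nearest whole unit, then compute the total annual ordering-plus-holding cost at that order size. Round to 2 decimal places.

Optimal lot size Q* = (2 × 89,900 × $146 / $11.4)^½ ≈ 1,517.47 → Q = 1,517 units
Annual ordering cost = (D/Q)·S = (89,900/1,517) × 146 = $8,652.21
Annual holding cost  = (Q/2)·H = (1,517/2) × 11.4 = $8,646.90
Total = $8,652.21 + $8,646.90 = $17,299.11

$17,299.11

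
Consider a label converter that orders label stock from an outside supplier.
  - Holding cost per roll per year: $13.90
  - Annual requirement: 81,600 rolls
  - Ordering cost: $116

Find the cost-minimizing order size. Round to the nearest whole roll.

Q* = √(2·D·S / H) = √(2·81,600·116 / 13.9) = √1,361,956.8 ≈ 1,167.03

1,167 rolls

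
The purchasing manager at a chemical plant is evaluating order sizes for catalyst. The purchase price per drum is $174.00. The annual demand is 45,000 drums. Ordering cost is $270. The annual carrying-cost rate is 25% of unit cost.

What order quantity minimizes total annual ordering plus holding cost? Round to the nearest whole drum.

Carrying cost H = $174 × 25% = $43.5000/drum/yr
EOQ = √(2DS/H) = √(2 × 45,000 × 270 / 43.5)
    = √(558,620.69) ≈ 747.41

747 drums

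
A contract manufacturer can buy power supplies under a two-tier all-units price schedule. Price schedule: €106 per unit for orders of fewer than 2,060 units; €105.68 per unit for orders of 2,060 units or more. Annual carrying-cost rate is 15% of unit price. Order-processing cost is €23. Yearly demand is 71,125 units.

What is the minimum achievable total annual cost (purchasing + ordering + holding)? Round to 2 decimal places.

€7,533,611.67

H₁ = 15%×€106 = €15.9000;  H₂ = 15%×€105.68 = €15.8520
EOQ₁ = √(2×71,125×23/15.9000) = 453.62  (< 2,060, feasible at tier 1)
EOQ₂ = √(2×71,125×23/15.8520) = 454.31  (< 2,060 → use Q = 2,060 at tier-2 price)
TC(tier 1 (EOQ₁), Q≈453.6) = €7,546,462.55
TC(tier 2, Q≈2,060.0) = €7,533,611.67
Minimum at tier 2: €7,533,611.67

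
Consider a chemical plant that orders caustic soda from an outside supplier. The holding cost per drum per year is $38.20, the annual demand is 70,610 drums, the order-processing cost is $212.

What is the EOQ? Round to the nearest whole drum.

Q* = √(2·D·S / H) = √(2·70,610·212 / 38.2) = √783,734.0 ≈ 885.29

885 drums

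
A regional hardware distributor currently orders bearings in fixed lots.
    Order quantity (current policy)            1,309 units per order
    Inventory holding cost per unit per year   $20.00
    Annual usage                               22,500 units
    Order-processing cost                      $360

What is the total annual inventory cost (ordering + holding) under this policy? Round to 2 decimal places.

$19,277.93

Ordering: D/Q × S = 22,500/1,309 × $360 = $6,187.93
Holding:  Q/2 × H = 1,309/2 × $20 = $13,090.00
Total = $6,187.93 + $13,090.00 = $19,277.93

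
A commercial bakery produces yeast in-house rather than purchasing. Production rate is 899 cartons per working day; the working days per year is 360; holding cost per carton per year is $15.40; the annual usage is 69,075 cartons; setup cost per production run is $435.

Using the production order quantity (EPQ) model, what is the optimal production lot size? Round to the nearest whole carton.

2,227 cartons

d = 69,075/360 = 191.8750 cartons/day;  effective holding cost H(1 − d/p) = 15.4·(1 − 191.8750/899) = 12.11315
Q* = √(2DS / H_eff) = √(2·69,075·435 / 12.11315) ≈ 2,227.37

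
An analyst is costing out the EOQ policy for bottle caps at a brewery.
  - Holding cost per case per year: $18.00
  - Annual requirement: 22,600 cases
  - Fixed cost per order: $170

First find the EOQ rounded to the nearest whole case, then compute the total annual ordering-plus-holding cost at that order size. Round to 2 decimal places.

$11,760.61

2DS/H = 2·22,600·170/18 = 426,888.89
EOQ = √426,888.89 ≈ 653.37 → Q = 653 cases
Orders/yr = 22,600/653 = 34.609; ordering cost = 34.609 × $170 = $5,883.61
Average inventory = 653/2 = 326.5; holding cost = 326.5 × $18 = $5,877.00
Total = $5,883.61 + $5,877.00 = $11,760.61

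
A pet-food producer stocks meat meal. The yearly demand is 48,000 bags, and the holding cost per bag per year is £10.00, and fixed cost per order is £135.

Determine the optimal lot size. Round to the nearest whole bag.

1,138 bags

Q* = √(2·D·S / H) = √(2·48,000·135 / 10) = √1,296,000.0 ≈ 1,138.42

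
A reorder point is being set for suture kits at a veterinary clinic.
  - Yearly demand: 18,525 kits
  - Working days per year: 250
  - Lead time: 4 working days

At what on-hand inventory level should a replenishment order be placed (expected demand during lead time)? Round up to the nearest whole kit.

Daily demand d = 18,525 / 250 = 74.100 kits/day
Demand during lead time = 74.100 × 4 = 296.40
Reorder point = 296.40 → round up

297 kits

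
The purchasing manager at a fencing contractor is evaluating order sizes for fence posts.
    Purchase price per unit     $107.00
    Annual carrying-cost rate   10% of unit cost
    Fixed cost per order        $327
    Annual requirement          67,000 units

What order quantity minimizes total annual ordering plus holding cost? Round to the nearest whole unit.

2,024 units

H = i·C = 0.1 × $107 = $10.7000 per unit-year
Optimal lot size Q* = (2 × 67,000 × $327 / $10.7)^½ ≈ 2,023.65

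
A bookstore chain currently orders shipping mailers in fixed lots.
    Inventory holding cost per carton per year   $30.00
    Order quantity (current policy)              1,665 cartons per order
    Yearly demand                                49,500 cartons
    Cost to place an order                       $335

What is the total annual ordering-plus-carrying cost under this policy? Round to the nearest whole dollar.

Annual ordering cost = (D/Q)·S = (49,500/1,665) × 335 = $9,959.46
Annual holding cost  = (Q/2)·H = (1,665/2) × 30 = $24,975.00
Total = $9,959.46 + $24,975.00 = $34,934.46

$34,934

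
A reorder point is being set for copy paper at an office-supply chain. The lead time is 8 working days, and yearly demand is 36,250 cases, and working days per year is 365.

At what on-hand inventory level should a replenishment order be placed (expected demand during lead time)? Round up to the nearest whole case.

Daily demand d = 36,250 / 365 = 99.315 cases/day
Demand during lead time = 99.315 × 8 = 794.52
Reorder point = 794.52 → round up

795 cases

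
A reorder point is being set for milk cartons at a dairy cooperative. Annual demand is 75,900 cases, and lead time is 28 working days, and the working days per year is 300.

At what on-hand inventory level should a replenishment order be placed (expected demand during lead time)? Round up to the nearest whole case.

Daily demand d = 75,900 / 300 = 253.000 cases/day
Demand during lead time = 253.000 × 28 = 7,084.00
Reorder point = 7,084.00 → round up

7,084 cases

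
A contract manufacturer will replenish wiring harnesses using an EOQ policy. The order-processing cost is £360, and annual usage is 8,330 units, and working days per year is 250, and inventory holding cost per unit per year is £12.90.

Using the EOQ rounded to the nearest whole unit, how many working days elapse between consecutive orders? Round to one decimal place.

20.5 days

Optimal lot size Q* = (2 × 8,330 × £360 / £12.9)^½ ≈ 681.86 → Q = 682 units
Cycle time = (working days × Q)/D = (250 × 682) / 8,330 = 20.468 days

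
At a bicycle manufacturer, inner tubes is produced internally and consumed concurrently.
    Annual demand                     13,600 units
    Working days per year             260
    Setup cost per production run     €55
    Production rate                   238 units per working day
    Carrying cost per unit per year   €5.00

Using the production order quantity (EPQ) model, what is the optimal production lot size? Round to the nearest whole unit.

619 units

Daily demand d = 13,600/260 = 52.308; p = 238; 1 − d/p = 0.78022
EPQ = √(2DS / (H(1 − d/p)))
    = √(2 × 13,600 × 55 / (5 × 0.78022)) ≈ 619.26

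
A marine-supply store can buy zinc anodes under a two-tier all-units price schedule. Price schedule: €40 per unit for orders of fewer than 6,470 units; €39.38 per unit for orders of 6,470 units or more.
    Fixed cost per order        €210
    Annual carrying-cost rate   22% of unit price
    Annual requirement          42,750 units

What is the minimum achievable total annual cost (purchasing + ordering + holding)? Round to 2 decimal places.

H₁ = 22%×€40 = €8.8000;  H₂ = 22%×€39.38 = €8.6636
EOQ₁ = √(2×42,750×210/8.8000) = 1,428.41  (< 6,470, feasible at tier 1)
EOQ₂ = √(2×42,750×210/8.6636) = 1,439.61  (< 6,470 → use Q = 6,470 at tier-2 price)
TC(tier 1 (EOQ₁), Q≈1,428.4) = €1,722,569.96
TC(tier 2, Q≈6,470.0) = €1,712,909.30
Minimum at tier 2: €1,712,909.30

€1,712,909.30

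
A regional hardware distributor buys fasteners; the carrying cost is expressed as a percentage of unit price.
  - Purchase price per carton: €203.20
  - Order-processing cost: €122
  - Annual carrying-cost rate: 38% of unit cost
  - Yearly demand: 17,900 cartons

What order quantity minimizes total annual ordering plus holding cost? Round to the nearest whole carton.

Holding cost per carton per year: H = 38% × €203.2 = €77.2160
Optimal lot size Q* = (2 × 17,900 × €122 / €77.216)^½ ≈ 237.83

238 cartons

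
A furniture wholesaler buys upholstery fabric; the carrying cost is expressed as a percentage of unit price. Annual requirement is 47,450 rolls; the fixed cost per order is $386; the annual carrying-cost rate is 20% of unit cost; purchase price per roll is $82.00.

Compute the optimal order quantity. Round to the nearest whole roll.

Holding cost per roll per year: H = 20% × $82 = $16.4000
Q* = √(2·D·S / H) = √(2·47,450·386 / 16.4) = √2,233,622.0 ≈ 1,494.53

1,495 rolls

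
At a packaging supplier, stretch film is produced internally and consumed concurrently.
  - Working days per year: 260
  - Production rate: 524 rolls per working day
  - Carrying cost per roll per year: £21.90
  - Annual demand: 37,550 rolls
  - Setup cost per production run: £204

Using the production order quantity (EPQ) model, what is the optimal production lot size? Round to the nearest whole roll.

Daily demand d = 37,550/260 = 144.423; p = 524; 1 − d/p = 0.72438
EPQ = √(2DS / (H(1 − d/p)))
    = √(2 × 37,550 × 204 / (21.9 × 0.72438)) ≈ 982.72

983 rolls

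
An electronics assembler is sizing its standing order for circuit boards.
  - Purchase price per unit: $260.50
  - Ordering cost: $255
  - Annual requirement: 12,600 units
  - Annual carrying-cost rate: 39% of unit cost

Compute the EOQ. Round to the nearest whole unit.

251 units

Carrying cost H = $260.5 × 39% = $101.5950/unit/yr
EOQ = √(2DS/H) = √(2 × 12,600 × 255 / 101.595)
    = √(63,251.14) ≈ 251.50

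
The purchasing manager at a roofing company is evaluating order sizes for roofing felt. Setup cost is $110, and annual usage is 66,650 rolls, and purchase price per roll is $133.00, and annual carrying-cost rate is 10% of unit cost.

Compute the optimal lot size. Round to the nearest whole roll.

1,050 rolls

Holding cost per roll per year: H = 10% × $133 = $13.3000
Optimal lot size Q* = (2 × 66,650 × $110 / $13.3)^½ ≈ 1,049.99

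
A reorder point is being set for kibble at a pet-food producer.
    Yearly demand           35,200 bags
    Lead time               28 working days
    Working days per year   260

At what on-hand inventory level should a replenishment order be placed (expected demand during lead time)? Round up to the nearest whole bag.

3,791 bags

Daily demand d = 35,200 / 260 = 135.385 bags/day
Demand during lead time = 135.385 × 28 = 3,790.77
Reorder point = 3,790.77 → round up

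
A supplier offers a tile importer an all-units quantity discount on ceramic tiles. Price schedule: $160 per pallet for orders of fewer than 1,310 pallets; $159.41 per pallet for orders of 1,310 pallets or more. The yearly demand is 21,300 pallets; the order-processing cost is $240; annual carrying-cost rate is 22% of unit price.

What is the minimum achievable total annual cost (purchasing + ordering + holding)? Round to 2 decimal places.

H₁ = 22%×$160 = $35.2000;  H₂ = 22%×$159.41 = $35.0702
EOQ₁ = √(2×21,300×240/35.2000) = 538.94  (< 1,310, feasible at tier 1)
EOQ₂ = √(2×21,300×240/35.0702) = 539.93  (< 1,310 → use Q = 1,310 at tier-2 price)
TC(tier 1 (EOQ₁), Q≈538.9) = $3,426,970.63
TC(tier 2, Q≈1,310.0) = $3,422,306.27
Minimum at tier 2: $3,422,306.27

$3,422,306.27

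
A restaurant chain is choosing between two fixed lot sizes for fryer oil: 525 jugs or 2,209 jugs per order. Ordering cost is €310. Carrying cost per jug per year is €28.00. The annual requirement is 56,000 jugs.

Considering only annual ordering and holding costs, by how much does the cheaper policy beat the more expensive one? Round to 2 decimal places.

TC(Q) = (D/Q)S + (Q/2)H
TC(525) = (56,000/525)×310 + (525/2)×28 = €40,416.67
TC(2,209) = (56,000/2,209)×310 + (2,209/2)×28 = €38,784.76
|ΔTC| = |€40,416.67 − €38,784.76| = €1,631.91

€1,631.91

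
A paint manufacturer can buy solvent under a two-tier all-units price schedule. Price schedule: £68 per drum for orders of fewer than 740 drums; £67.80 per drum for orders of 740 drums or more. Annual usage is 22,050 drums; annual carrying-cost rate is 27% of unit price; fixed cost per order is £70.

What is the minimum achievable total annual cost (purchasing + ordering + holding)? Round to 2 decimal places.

H₁ = 27%×£68 = £18.3600;  H₂ = 27%×£67.80 = £18.3060
EOQ₁ = √(2×22,050×70/18.3600) = 410.05  (< 740, feasible at tier 1)
EOQ₂ = √(2×22,050×70/18.3060) = 410.65  (< 740 → use Q = 740 at tier-2 price)
TC(tier 1 (EOQ₁), Q≈410.0) = £1,506,928.43
TC(tier 2, Q≈740.0) = £1,503,849.03
Minimum at tier 2: £1,503,849.03

£1,503,849.03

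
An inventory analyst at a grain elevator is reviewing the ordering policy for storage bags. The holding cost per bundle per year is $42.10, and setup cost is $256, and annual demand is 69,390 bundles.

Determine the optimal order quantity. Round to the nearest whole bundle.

919 bundles

EOQ = √(2DS/H) = √(2 × 69,390 × 256 / 42.1)
    = √(843,887.89) ≈ 918.63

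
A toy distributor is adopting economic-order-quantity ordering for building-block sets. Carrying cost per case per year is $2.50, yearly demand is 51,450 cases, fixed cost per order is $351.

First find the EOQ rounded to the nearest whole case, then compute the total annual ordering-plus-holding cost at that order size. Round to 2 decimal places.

$9,502.35

Q* = √(2·D·S / H) = √(2·51,450·351 / 2.5) = √14,447,160.0 ≈ 3,800.94 → Q = 3,801 cases
Orders/yr = 51,450/3,801 = 13.536; ordering cost = 13.536 × $351 = $4,751.10
Average inventory = 3,801/2 = 1900.5; holding cost = 1900.5 × $2.5 = $4,751.25
Total = $4,751.10 + $4,751.25 = $9,502.35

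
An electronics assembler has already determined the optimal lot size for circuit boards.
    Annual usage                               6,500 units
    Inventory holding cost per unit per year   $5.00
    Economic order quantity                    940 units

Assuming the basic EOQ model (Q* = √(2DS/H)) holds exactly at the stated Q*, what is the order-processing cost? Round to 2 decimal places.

Since Q* = (2DS/H)^½, squaring gives Q*²·H = 2DS.
S = Q²H / (2D) = 940² × 5 / (2 × 6,500) = 339.8462

$339.85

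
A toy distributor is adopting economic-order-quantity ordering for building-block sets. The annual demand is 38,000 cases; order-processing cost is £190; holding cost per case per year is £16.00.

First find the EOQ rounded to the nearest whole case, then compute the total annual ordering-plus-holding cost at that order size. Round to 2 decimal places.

£15,200.00

Q* = √(2·D·S / H) = √(2·38,000·190 / 16) = √902,500.0 ≈ 950.00 → Q = 950 cases
Orders/yr = 38,000/950 = 40.000; ordering cost = 40.000 × £190 = £7,600.00
Average inventory = 950/2 = 475; holding cost = 475 × £16 = £7,600.00
Total = £7,600.00 + £7,600.00 = £15,200.00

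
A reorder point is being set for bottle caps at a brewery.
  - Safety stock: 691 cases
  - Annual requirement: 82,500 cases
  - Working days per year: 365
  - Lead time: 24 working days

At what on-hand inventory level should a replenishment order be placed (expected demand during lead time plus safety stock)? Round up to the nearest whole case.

6,116 cases

Daily demand d = 82,500 / 365 = 226.027 cases/day
Demand during lead time = 226.027 × 24 = 5,424.66
Reorder point = 5,424.66 + 691 = 6,115.66 → round up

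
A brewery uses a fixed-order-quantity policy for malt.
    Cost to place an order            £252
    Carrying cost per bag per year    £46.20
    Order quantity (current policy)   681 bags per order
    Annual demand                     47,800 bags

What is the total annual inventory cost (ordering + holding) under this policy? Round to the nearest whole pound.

£33,419

Annual ordering cost = (D/Q)·S = (47,800/681) × 252 = £17,688.11
Annual holding cost  = (Q/2)·H = (681/2) × 46.2 = £15,731.10
Total = £17,688.11 + £15,731.10 = £33,419.21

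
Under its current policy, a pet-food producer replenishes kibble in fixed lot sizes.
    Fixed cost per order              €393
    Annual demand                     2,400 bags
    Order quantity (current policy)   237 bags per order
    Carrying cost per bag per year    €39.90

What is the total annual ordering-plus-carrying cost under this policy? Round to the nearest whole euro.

€8,708

Ordering: D/Q × S = 2,400/237 × €393 = €3,979.75
Holding:  Q/2 × H = 237/2 × €39.9 = €4,728.15
Total = €3,979.75 + €4,728.15 = €8,707.90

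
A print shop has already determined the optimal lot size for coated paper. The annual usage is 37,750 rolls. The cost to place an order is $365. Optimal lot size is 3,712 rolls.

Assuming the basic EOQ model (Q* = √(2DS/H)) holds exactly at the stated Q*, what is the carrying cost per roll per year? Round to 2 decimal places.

Since Q* = (2DS/H)^½, squaring gives Q*²·H = 2DS.
H = 2DS / Q² = 2 × 37,750 × 365 / 3,712² = 2.0000

$2.00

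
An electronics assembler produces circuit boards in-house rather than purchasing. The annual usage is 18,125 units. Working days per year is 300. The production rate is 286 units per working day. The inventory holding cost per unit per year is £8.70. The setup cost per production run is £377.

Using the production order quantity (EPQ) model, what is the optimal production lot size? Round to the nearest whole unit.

d = 18,125/300 = 60.4167 units/day;  effective holding cost H(1 − d/p) = 8.7·(1 − 60.4167/286) = 6.86215
Q* = √(2DS / H_eff) = √(2·18,125·377 / 6.86215) ≈ 1,411.22

1,411 units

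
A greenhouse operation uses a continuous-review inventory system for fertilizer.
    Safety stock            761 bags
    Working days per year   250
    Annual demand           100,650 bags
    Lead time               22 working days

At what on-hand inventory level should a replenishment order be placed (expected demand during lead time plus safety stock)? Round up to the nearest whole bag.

Daily demand d = 100,650 / 250 = 402.600 bags/day
Demand during lead time = 402.600 × 22 = 8,857.20
Reorder point = 8,857.20 + 761 = 9,618.20 → round up

9,619 bags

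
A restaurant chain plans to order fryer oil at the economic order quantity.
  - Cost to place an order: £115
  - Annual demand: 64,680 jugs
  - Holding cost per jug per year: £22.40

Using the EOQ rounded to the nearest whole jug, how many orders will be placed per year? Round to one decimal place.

Q* = √(2·D·S / H) = √(2·64,680·115 / 22.4) = √664,125.0 ≈ 814.94 → Q = 815
Orders per year = D/Q = 64,680 / 815 = 79.362

79.4 orders per year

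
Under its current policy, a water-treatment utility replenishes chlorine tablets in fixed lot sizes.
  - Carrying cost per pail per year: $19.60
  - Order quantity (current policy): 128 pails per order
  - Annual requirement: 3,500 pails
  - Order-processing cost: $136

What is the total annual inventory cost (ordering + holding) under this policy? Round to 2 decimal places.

Annual ordering cost = (D/Q)·S = (3,500/128) × 136 = $3,718.75
Annual holding cost  = (Q/2)·H = (128/2) × 19.6 = $1,254.40
Total = $3,718.75 + $1,254.40 = $4,973.15

$4,973.15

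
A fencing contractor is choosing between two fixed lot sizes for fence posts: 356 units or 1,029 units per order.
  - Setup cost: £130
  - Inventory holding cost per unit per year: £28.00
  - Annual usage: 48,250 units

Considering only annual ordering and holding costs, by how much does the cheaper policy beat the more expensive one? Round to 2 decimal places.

£2,101.66

TC(Q) = (D/Q)S + (Q/2)H
TC(356) = (48,250/356)×130 + (356/2)×28 = £22,603.38
TC(1,029) = (48,250/1,029)×130 + (1,029/2)×28 = £20,501.72
Lots of 1,029 are cheaper by £2,101.66.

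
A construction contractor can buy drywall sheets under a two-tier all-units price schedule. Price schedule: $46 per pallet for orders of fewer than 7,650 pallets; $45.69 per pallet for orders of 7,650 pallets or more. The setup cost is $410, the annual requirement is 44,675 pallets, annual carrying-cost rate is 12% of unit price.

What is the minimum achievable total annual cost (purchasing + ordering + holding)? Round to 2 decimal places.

H₁ = 12%×$46 = $5.5200;  H₂ = 12%×$45.69 = $5.4828
EOQ₁ = √(2×44,675×410/5.5200) = 2,576.14  (< 7,650, feasible at tier 1)
EOQ₂ = √(2×44,675×410/5.4828) = 2,584.87  (< 7,650 → use Q = 7,650 at tier-2 price)
TC(tier 1 (EOQ₁), Q≈2,576.1) = $2,069,270.30
TC(tier 2, Q≈7,650.0) = $2,064,566.81
Minimum at tier 2: $2,064,566.81

$2,064,566.81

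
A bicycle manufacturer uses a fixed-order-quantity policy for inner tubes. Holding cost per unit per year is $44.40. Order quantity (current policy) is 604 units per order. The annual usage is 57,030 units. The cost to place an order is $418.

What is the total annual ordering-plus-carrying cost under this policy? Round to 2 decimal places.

Annual ordering cost = (D/Q)·S = (57,030/604) × 418 = $39,467.78
Annual holding cost  = (Q/2)·H = (604/2) × 44.4 = $13,408.80
Total = $39,467.78 + $13,408.80 = $52,876.58

$52,876.58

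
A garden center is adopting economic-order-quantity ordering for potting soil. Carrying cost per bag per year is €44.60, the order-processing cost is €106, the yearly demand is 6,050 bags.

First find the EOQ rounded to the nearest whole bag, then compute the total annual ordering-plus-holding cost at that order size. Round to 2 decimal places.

€7,563.35

EOQ = √(2DS/H) = √(2 × 6,050 × 106 / 44.6)
    = √(28,757.85) ≈ 169.58 → Q = 170 bags
Orders/yr = 6,050/170 = 35.588; ordering cost = 35.588 × €106 = €3,772.35
Average inventory = 170/2 = 85; holding cost = 85 × €44.6 = €3,791.00
Total = €3,772.35 + €3,791.00 = €7,563.35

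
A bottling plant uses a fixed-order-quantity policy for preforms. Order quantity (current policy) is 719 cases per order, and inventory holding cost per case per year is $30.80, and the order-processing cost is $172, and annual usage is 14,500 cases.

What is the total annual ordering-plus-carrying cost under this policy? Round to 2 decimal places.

Orders/yr = 14,500/719 = 20.167; ordering cost = 20.167 × $172 = $3,468.71
Average inventory = 719/2 = 359.5; holding cost = 359.5 × $30.8 = $11,072.60
Total = $3,468.71 + $11,072.60 = $14,541.31

$14,541.31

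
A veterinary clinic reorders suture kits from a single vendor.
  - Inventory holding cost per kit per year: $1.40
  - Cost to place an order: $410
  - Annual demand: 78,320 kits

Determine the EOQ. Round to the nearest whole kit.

Optimal lot size Q* = (2 × 78,320 × $410 / $1.4)^½ ≈ 6,772.97

6,773 kits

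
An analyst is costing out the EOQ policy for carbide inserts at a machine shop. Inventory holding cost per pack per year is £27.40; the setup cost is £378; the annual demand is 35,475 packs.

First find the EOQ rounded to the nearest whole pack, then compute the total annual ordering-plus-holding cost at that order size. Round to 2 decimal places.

£27,108.00

EOQ = √(2DS/H) = √(2 × 35,475 × 378 / 27.4)
    = √(978,799.27) ≈ 989.34 → Q = 989 packs
Orders/yr = 35,475/989 = 35.870; ordering cost = 35.870 × £378 = £13,558.70
Average inventory = 989/2 = 494.5; holding cost = 494.5 × £27.4 = £13,549.30
Total = £13,558.70 + £13,549.30 = £27,108.00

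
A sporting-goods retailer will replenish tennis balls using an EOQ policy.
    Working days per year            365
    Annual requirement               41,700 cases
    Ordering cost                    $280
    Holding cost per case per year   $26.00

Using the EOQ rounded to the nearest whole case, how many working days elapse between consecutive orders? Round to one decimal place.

8.3 days

Optimal lot size Q* = (2 × 41,700 × $280 / $26)^½ ≈ 947.71 → Q = 948 cases
T = Q/D × 365 days = 948/41,700 × 365 = 8.298 days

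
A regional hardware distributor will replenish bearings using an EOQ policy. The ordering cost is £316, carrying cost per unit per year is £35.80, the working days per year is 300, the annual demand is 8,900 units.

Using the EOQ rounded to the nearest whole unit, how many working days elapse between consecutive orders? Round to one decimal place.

13.3 days

Optimal lot size Q* = (2 × 8,900 × £316 / £35.8)^½ ≈ 396.38 → Q = 396 units
T = Q/D × 300 days = 396/8,900 × 300 = 13.348 days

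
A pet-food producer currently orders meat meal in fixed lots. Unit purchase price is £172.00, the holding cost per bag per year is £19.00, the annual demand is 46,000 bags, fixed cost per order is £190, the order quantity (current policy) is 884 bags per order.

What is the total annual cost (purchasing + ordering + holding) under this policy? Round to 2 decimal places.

Orders/yr = 46,000/884 = 52.036; ordering cost = 52.036 × £190 = £9,886.88
Average inventory = 884/2 = 442; holding cost = 442 × £19 = £8,398.00
Purchase cost = D·C = 46,000 × 172 = £7,912,000.00
Total = £9,886.88 + £8,398.00 + £7,912,000.00 = £7,930,284.88

£7,930,284.88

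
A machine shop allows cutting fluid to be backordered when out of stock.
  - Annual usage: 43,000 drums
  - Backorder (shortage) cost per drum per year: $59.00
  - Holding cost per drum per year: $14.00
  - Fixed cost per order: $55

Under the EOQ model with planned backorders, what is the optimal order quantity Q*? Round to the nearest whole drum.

Basic EOQ = √(2·43,000·55/14) = 581.255
Backorder adjustment √((H+b)/b) = √((14+59)/59) = 1.1123
Q* = 581.255 × 1.1123 ≈ 646.55

647 drums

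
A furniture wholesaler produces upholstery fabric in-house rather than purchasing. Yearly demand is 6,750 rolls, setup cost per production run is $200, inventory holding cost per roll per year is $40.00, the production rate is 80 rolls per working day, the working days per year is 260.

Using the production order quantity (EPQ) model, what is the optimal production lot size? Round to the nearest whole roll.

d = 6,750/260 = 25.9615 rolls/day;  effective holding cost H(1 − d/p) = 40·(1 − 25.9615/80) = 27.01923
Q* = √(2DS / H_eff) = √(2·6,750·200 / 27.01923) ≈ 316.12

316 rolls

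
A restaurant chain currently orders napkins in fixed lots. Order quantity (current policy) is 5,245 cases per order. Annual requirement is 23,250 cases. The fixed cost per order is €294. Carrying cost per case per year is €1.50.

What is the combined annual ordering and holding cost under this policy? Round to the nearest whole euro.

€5,237

Orders/yr = 23,250/5,245 = 4.433; ordering cost = 4.433 × €294 = €1,303.24
Average inventory = 5,245/2 = 2622.5; holding cost = 2622.5 × €1.5 = €3,933.75
Total = €1,303.24 + €3,933.75 = €5,236.99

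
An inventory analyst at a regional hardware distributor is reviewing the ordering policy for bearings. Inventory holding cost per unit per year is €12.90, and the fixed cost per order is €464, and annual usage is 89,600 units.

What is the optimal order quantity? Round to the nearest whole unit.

2,539 units

2DS/H = 2·89,600·464/12.9 = 6,445,643.41
EOQ = √6,445,643.41 ≈ 2,538.83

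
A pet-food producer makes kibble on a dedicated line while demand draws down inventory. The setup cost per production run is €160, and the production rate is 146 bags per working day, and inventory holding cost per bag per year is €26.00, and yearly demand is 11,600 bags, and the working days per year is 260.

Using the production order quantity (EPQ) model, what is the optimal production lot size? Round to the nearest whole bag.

453 bags

d = 11,600/260 = 44.6154 bags/day;  effective holding cost H(1 − d/p) = 26·(1 − 44.6154/146) = 18.05479
Q* = √(2DS / H_eff) = √(2·11,600·160 / 18.05479) ≈ 453.43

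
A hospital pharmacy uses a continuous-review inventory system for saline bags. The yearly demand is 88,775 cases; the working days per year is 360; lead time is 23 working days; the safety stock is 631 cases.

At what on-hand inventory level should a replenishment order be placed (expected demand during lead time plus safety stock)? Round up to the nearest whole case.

6,303 cases

Daily demand d = 88,775 / 360 = 246.597 cases/day
Demand during lead time = 246.597 × 23 = 5,671.74
Reorder point = 5,671.74 + 631 = 6,302.74 → round up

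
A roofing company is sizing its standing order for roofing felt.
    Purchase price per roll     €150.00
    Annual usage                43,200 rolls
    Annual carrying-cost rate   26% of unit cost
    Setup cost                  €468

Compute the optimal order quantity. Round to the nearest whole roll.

1,018 rolls

H = i·C = 0.26 × €150 = €39.0000 per roll-year
2DS/H = 2·43,200·468/39 = 1,036,800.00
EOQ = √1,036,800.00 ≈ 1,018.23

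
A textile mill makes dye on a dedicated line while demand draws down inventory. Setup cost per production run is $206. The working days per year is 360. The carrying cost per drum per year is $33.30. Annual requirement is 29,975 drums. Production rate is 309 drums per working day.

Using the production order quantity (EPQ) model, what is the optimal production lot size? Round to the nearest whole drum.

Daily demand d = 29,975/360 = 83.264; p = 309; 1 − d/p = 0.73054
EPQ = √(2DS / (H(1 − d/p)))
    = √(2 × 29,975 × 206 / (33.3 × 0.73054)) ≈ 712.50

712 drums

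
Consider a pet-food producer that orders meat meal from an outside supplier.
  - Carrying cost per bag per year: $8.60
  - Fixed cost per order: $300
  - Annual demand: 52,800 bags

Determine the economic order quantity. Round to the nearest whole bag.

Q* = √(2·D·S / H) = √(2·52,800·300 / 8.6) = √3,683,720.9 ≈ 1,919.30

1,919 bags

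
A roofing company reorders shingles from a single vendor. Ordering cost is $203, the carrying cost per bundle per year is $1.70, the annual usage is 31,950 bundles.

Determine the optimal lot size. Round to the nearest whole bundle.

2DS/H = 2·31,950·203/1.7 = 7,630,411.76
EOQ = √7,630,411.76 ≈ 2,762.32

2,762 bundles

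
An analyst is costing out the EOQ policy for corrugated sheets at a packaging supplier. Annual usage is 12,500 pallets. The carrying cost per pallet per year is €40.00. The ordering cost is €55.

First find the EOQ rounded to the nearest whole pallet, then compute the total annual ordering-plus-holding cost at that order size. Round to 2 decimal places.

€7,416.22

EOQ = √(2DS/H) = √(2 × 12,500 × 55 / 40)
    = √(34,375.00) ≈ 185.40 → Q = 185 pallets
Ordering: D/Q × S = 12,500/185 × €55 = €3,716.22
Holding:  Q/2 × H = 185/2 × €40 = €3,700.00
Total = €3,716.22 + €3,700.00 = €7,416.22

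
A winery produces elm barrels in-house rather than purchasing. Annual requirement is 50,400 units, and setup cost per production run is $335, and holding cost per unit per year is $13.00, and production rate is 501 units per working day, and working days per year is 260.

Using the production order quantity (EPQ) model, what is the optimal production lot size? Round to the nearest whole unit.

2,058 units

Daily demand d = 50,400/260 = 193.846; p = 501; 1 − d/p = 0.61308
EPQ = √(2DS / (H(1 − d/p)))
    = √(2 × 50,400 × 335 / (13 × 0.61308)) ≈ 2,058.36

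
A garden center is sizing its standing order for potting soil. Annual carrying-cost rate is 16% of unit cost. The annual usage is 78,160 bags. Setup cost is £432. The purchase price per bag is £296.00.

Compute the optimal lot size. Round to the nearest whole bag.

Holding cost per bag per year: H = 16% × £296 = £47.3600
2DS/H = 2·78,160·432/47.36 = 1,425,891.89
EOQ = √1,425,891.89 ≈ 1,194.11

1,194 bags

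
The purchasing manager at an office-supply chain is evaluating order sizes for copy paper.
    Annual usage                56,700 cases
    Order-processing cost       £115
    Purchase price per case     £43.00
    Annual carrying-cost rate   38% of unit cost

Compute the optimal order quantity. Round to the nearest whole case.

Holding cost per case per year: H = 38% × £43 = £16.3400
Q* = √(2·D·S / H) = √(2·56,700·115 / 16.34) = √798,102.8 ≈ 893.37

893 cases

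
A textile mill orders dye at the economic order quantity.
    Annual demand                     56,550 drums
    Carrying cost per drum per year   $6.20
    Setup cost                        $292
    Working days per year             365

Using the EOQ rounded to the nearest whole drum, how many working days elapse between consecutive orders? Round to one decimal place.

14.9 days

EOQ = √(2DS/H) = √(2 × 56,550 × 292 / 6.2)
    = √(5,326,645.16) ≈ 2,307.95 → Q = 2,308 drums
Cycle time = (working days × Q)/D = (365 × 2,308) / 56,550 = 14.897 days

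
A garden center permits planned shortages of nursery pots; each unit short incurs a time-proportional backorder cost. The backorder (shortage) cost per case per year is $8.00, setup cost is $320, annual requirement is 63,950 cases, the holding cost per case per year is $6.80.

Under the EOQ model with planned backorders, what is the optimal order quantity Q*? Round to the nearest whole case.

Q* = √(2DS/H) · √((H + b)/b)
   = √(2 × 63,950 × 320 / 6.8) · √((6.8 + 8) / 8)
   = 2,453.329 × 1.3601 ≈ 3,336.89

3,337 cases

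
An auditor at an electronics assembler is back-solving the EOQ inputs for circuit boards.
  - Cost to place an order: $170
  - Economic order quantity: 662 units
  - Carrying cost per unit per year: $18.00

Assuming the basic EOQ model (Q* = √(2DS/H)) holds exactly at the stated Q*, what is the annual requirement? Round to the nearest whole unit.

23,201 units per year

Since Q* = (2DS/H)^½, squaring gives Q*²·H = 2DS.
D = Q²H / (2S) = 662² × 18 / (2 × 170) = 23,201.15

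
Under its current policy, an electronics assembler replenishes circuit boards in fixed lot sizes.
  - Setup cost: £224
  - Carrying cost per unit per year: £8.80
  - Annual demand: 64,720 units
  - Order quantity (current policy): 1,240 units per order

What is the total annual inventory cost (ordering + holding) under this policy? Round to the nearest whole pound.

£17,147

Orders/yr = 64,720/1,240 = 52.194; ordering cost = 52.194 × £224 = £11,691.35
Average inventory = 1,240/2 = 620; holding cost = 620 × £8.8 = £5,456.00
Total = £11,691.35 + £5,456.00 = £17,147.35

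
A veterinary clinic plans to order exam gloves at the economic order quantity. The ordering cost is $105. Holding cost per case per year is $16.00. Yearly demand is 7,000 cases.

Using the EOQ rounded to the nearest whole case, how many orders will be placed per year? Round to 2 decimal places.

23.10 orders per year

Q* = √(2·D·S / H) = √(2·7,000·105 / 16) = √91,875.0 ≈ 303.11 → Q = 303
Orders per year = D/Q = 7,000 / 303 = 23.102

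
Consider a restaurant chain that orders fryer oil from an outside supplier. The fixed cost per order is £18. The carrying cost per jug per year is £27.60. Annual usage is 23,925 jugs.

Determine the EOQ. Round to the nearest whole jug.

2DS/H = 2·23,925·18/27.6 = 31,206.52
EOQ = √31,206.52 ≈ 176.65

177 jugs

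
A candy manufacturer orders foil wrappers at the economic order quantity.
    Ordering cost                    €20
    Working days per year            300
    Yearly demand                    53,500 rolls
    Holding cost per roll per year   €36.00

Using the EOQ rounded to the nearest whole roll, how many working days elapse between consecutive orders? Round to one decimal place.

1.4 days

Optimal lot size Q* = (2 × 53,500 × €20 / €36)^½ ≈ 243.81 → Q = 244 rolls
Days between orders = 300 / (D/Q) = 300 / 219.262 ≈ 1.368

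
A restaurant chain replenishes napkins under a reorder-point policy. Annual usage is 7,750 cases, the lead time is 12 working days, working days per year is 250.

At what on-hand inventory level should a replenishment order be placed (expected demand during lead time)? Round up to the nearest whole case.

Daily demand d = 7,750 / 250 = 31.000 cases/day
Demand during lead time = 31.000 × 12 = 372.00
Reorder point = 372.00 → round up

372 cases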